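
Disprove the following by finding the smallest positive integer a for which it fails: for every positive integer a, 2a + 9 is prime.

a = 3

We need the least positive integer a for which 2a + 9 is not prime.
a = 1: 2a + 9 = 11, prime.
a = 2: 2a + 9 = 13, prime.
a = 3: 2a + 9 = 15 = 3 × 5, composite.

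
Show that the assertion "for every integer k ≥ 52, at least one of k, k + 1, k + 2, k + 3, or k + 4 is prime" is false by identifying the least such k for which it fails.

A counterexample is any integer k ≥ 52 such that k, k + 1, k + 2, k + 3, k + 4 are all composite; we check each in order.
k = 52: 53 is prime.
k = 53: 53 is prime.
k = 54: 54 = 2 × 27; 55 = 5 × 11; 56 = 2 × 28; 57 = 3 × 19; 58 = 2 × 29 — all composite.

k = 54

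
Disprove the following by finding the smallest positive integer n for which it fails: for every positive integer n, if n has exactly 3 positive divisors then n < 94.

For n = 4, 9, 25, 49 the conclusion holds.
n = 121: τ(121) = 3; 121 ≥ 94.
Thus n = 121 disproves the claim, and no smaller n works.

n = 121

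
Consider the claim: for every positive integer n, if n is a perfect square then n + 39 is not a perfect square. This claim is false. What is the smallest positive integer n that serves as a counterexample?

Check each positive integer n in order until n is a perfect square but n + 39 is a perfect square.
n = 1: 1 + 39 = 40, not a perfect square.
n = 4: 4 + 39 = 43, not a perfect square.
n = 9: 9 + 39 = 48, not a perfect square.
n = 16: 16 + 39 = 55, not a perfect square.
n = 25: 25 = 5² and 25 + 39 = 64 = 8².
So n = 25 is the smallest counterexample.

n = 25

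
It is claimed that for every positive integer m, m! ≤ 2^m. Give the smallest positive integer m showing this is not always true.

A counterexample is any positive integer m such that m! > 2^m; we check each in order.
m = 1: m! = 1 and 2^m = 2, so 1 ≤ 2.
m = 2: m! = 2 and 2^m = 4, so 2 ≤ 4.
m = 3: m! = 6 and 2^m = 8, so 6 ≤ 8.
m = 4: m! = 24 and 2^m = 16, so 24 > 16.
So m = 4 is the smallest counterexample.

m = 4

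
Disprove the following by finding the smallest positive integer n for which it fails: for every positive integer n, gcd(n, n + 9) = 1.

n = 3

A counterexample is any positive integer n such that gcd(n, n + 9) > 1; we check each in order.
n = 1: gcd(1, 10) = 1.
n = 2: gcd(2, 11) = 1.
n = 3: gcd(3, 12) = 3.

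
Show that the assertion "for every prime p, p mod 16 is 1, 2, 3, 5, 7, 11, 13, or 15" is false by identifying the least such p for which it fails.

A counterexample is any prime p such that the claim fails; we check each in order.
For p = 2, 3, 5, 7, …, 29, 31, 37 the conclusion holds.
p = 41: 41 mod 16 = 9 — not in {1, 2, 3, 5, 7, 11, 13, 15}.
Hence p = 41 is a counterexample.

p = 41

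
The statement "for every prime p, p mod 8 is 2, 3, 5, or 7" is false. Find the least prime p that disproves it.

We need the least prime p for which the claim fails.
For p = 2, 3, 5, 7, 11, 13 the conclusion holds.
p = 17: 17 mod 8 = 1 — not in {2, 3, 5, 7}.

p = 17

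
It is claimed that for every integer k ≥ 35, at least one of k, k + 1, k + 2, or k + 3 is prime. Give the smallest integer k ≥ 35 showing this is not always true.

k = 48

A counterexample is any integer k ≥ 35 such that k, k + 1, k + 2, k + 3 are all composite; we check each in order.
For k = 35, 36, 37, 38, …, 45, 46, 47 the conclusion holds.
k = 48: 48 = 2 × 24; 49 = 7 × 7; 50 = 2 × 25; 51 = 3 × 17 — all composite.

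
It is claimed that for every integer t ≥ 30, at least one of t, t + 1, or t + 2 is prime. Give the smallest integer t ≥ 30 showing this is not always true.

A counterexample is any integer t ≥ 30 such that t, t + 1, t + 2 are all composite; we check each in order.
For t = 30, 31 the conclusion holds.
t = 32: 32 = 2 × 16; 33 = 3 × 11; 34 = 2 × 17 — all composite.
Thus t = 32 disproves the claim, and no smaller t works.

t = 32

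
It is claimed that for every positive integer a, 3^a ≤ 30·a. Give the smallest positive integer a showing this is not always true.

A counterexample is any positive integer a such that 3^a > 30·a; we check each in order.
a = 1: 3^a = 3 and 30·a = 30, so 3 ≤ 30.
a = 2: 3^a = 9 and 30·a = 60, so 9 ≤ 60.
a = 3: 3^a = 27 and 30·a = 90, so 27 ≤ 90.
a = 4: 3^a = 81 and 30·a = 120, so 81 ≤ 120.
a = 5: 3^a = 243 and 30·a = 150, so 243 > 150.

a = 5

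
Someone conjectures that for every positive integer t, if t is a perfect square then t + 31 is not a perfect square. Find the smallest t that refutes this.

A counterexample is any positive integer t such that t is a perfect square but t + 31 is a perfect square; we check each in order.
The first 14 eligible values, up to t = 196, all satisfy the conclusion.
t = 225: 225 = 15² and 225 + 31 = 256 = 16².
Hence t = 225 is a counterexample.

t = 225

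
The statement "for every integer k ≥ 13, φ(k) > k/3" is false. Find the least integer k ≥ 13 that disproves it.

The first 5 eligible values, up to k = 17, all satisfy the conclusion.
k = 18: φ(18) = 6 and 18/3 = 6, so φ(18) ≤ 18/3.

k = 18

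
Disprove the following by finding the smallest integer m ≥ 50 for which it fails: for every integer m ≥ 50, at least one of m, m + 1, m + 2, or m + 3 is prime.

m = 54

We need the least integer m ≥ 50 for which m, m + 1, m + 2, m + 3 are all composite.
For m = 50, 51, 52, 53 the conclusion holds.
m = 54: 54 = 2 × 27; 55 = 5 × 11; 56 = 2 × 28; 57 = 3 × 19 — all composite.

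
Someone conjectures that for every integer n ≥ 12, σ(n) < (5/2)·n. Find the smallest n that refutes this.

A counterexample is any integer n ≥ 12 such that the claim fails; we check each in order.
For n = 12, 13, 14, 15, …, 21, 22, 23 the conclusion holds.
n = 24: σ(24) = 60; 60 ≥ 60.

n = 24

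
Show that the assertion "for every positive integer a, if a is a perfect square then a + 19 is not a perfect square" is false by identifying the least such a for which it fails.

For a = 1, 4, 9, 16, 25, 36, 49, 64 the conclusion holds.
a = 81: 81 = 9² and 81 + 19 = 100 = 10².
Hence a = 81 is a counterexample.

a = 81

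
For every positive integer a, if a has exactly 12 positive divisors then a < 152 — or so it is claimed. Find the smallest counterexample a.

a = 156

For a = 60, 72, 84, 90, 96, 108, 126, 132, 140, 150 the conclusion holds.
a = 156: τ(156) = 12; 156 ≥ 152.
So a = 156 is the smallest counterexample.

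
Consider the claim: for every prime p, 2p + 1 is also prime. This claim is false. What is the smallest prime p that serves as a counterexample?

p = 2: 2p + 1 = 5, prime.
p = 3: 2p + 1 = 7, prime.
p = 5: 2p + 1 = 11, prime.
p = 7: 2p + 1 = 15 = 3 × 5, not prime.
Thus p = 7 disproves the claim, and no smaller p works.

p = 7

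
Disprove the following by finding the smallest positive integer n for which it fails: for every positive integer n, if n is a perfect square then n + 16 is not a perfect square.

n = 9

Check each positive integer n in order until n is a perfect square but n + 16 is a perfect square.
n = 1: 1 + 16 = 17, not a perfect square.
n = 4: 4 + 16 = 20, not a perfect square.
n = 9: 9 = 3² and 9 + 16 = 25 = 5².
Hence n = 9 is a counterexample.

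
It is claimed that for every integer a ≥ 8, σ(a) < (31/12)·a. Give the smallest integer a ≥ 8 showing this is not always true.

a = 48

A counterexample is any integer a ≥ 8 such that the claim fails; we check each in order.
The first 40 eligible values, up to a = 47, all satisfy the conclusion.
a = 48: σ(48) = 124; 124 ≥ 124.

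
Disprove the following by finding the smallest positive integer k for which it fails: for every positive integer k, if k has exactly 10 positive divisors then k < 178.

We need the least positive integer k for which k has exactly 10 positive divisors but the claim fails.
The first 5 eligible values, up to k = 176, all satisfy the conclusion.
k = 208: τ(208) = 10; 208 ≥ 178.
Hence k = 208 is a counterexample.

k = 208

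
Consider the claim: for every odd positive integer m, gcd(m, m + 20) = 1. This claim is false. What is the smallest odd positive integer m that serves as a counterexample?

m = 5

Check each odd positive integer m in order until gcd(m, m + 20) > 1.
For m = 1, 3 the conclusion holds.
m = 5: gcd(5, 25) = 5.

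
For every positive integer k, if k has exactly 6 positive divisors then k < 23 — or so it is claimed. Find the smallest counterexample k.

Check each positive integer k in order until k has exactly 6 positive divisors but the claim fails.
k = 12: τ(12) = 6; 12 < 23.
k = 18: τ(18) = 6; 18 < 23.
k = 20: τ(20) = 6; 20 < 23.
k = 28: τ(28) = 6; 28 ≥ 23.

k = 28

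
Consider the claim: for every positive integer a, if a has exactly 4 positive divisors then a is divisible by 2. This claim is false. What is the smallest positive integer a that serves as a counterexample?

a = 15

Check each positive integer a in order until a has exactly 4 positive divisors but a is not divisible by 2.
The first 4 eligible values, up to a = 14, all satisfy the conclusion.
a = 15: τ(15) = 4; 15 mod 2 = 1.
Thus a = 15 disproves the claim, and no smaller a works.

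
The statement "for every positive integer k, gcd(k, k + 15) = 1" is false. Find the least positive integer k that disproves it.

k = 3

A counterexample is any positive integer k such that gcd(k, k + 15) > 1; we check each in order.
k = 1: gcd(1, 16) = 1.
k = 2: gcd(2, 17) = 1.
k = 3: gcd(3, 18) = 3.
Hence k = 3 is a counterexample.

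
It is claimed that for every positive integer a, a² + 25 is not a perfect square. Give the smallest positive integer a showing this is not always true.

A counterexample is any positive integer a such that a² + 25 is a perfect square; we check each in order.
For a = 1, 2, 3, 4, …, 9, 10, 11 the conclusion holds.
a = 12: 12² + 25 = 169 = 13², a perfect square.
So a = 12 is the smallest counterexample.

a = 12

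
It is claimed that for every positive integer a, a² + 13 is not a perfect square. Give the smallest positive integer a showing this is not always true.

a = 6

Check each positive integer a in order until a² + 13 is a perfect square.
a = 1: 1² + 13 = 14, not a perfect square.
a = 2: 2² + 13 = 17, not a perfect square.
a = 3: 3² + 13 = 22, not a perfect square.
a = 4: 4² + 13 = 29, not a perfect square.
a = 5: 5² + 13 = 38, not a perfect square.
a = 6: 6² + 13 = 49 = 7², a perfect square.
Thus a = 6 disproves the claim, and no smaller a works.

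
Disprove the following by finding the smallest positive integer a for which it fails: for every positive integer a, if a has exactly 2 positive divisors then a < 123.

a = 127

For a = 2, 3, 5, 7, …, 107, 109, 113 the conclusion holds.
a = 127: τ(127) = 2; 127 ≥ 123.
Hence a = 127 is a counterexample.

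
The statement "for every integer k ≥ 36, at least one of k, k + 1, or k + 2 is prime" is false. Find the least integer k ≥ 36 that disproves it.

k = 38

Check each integer k ≥ 36 in order until k, k + 1, k + 2 are all composite.
k = 36: 37 is prime.
k = 37: 37 is prime.
k = 38: 38 = 2 × 19; 39 = 3 × 13; 40 = 2 × 20 — all composite.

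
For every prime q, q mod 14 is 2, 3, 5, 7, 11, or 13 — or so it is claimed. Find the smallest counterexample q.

For q = 2, 3, 5, 7, 11, 13, 17, 19 the conclusion holds.
q = 23: 23 mod 14 = 9 — not in {2, 3, 5, 7, 11, 13}.
Thus q = 23 disproves the claim, and no smaller q works.

q = 23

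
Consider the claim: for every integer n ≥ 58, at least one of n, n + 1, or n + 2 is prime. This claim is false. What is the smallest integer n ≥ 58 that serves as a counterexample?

n = 62

The first 4 eligible values, up to n = 61, all satisfy the conclusion.
n = 62: 62 = 2 × 31; 63 = 3 × 21; 64 = 2 × 32 — all composite.
So n = 62 is the smallest counterexample.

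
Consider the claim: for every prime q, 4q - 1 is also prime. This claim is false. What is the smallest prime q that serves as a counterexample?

q = 7

We need the least prime q for which 4q - 1 is not prime.
For q = 2, 3, 5 the conclusion holds.
q = 7: 4q - 1 = 27 = 3 × 9, not prime.
Hence q = 7 is a counterexample.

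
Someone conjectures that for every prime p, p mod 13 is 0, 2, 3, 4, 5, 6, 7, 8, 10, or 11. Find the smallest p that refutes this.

p = 53

The first 15 eligible values, up to p = 47, all satisfy the conclusion.
p = 53: 53 mod 13 = 1 — not in {0, 2, 3, 4, 5, 6, 7, 8, 10, 11}.
Hence p = 53 is a counterexample.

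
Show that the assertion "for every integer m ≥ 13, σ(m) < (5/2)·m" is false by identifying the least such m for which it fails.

m = 24

Check each integer m ≥ 13 in order until the claim fails.
The first 11 eligible values, up to m = 23, all satisfy the conclusion.
m = 24: σ(24) = 60; 60 ≥ 60.
Hence m = 24 is a counterexample.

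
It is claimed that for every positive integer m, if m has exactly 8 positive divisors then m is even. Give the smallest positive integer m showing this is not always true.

Check each positive integer m in order until m has exactly 8 positive divisors but m is odd.
For m = 24, 30, 40, 42, …, 88, 102, 104 the conclusion holds.
m = 105: divisors of 105: 1, 3, 5, 7, 15, 21, 35, 105; 105 is odd.

m = 105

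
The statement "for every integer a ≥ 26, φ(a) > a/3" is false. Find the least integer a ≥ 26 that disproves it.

a = 30

Check each integer a ≥ 26 in order until the claim fails.
a = 26: φ(26) = 12 and 26/3 = 26/3, so φ(26) > 26/3.
a = 27: φ(27) = 18 and 27/3 = 9, so φ(27) > 27/3.
a = 28: φ(28) = 12 and 28/3 = 28/3, so φ(28) > 28/3.
a = 29: φ(29) = 28 and 29/3 = 29/3, so φ(29) > 29/3.
a = 30: φ(30) = 8 and 30/3 = 10, so φ(30) ≤ 30/3.
Thus a = 30 disproves the claim, and no smaller a works.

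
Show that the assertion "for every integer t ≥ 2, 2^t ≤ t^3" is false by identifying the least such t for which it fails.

t = 10

A counterexample is any integer t ≥ 2 such that 2^t > t^3; we check each in order.
t = 2: 2^t = 4 and t^3 = 8, so 4 ≤ 8.
t = 3: 2^t = 8 and t^3 = 27, so 8 ≤ 27.
t = 4: 2^t = 16 and t^3 = 64, so 16 ≤ 64.
t = 5: 2^t = 32 and t^3 = 125, so 32 ≤ 125.
t = 6: 2^t = 64 and t^3 = 216, so 64 ≤ 216.
t = 7: 2^t = 128 and t^3 = 343, so 128 ≤ 343.
t = 8: 2^t = 256 and t^3 = 512, so 256 ≤ 512.
t = 9: 2^t = 512 and t^3 = 729, so 512 ≤ 729.
t = 10: 2^t = 1024 and t^3 = 1000, so 1024 > 1000.
So t = 10 is the smallest counterexample.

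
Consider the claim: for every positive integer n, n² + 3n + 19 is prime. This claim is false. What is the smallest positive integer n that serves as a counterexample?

Check each positive integer n in order until n² + 3n + 19 is not prime.
For n = 1, 2, 3, 4, …, 12, 13, 14 the conclusion holds.
n = 15: n² + 3n + 19 = 289 = 17 × 17, composite.
Thus n = 15 disproves the claim, and no smaller n works.

n = 15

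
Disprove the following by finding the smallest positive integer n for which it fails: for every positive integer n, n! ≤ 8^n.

Check each positive integer n in order until n! > 8^n.
The first 19 eligible values, up to n = 19, all satisfy the conclusion.
n = 20: n! = 2432902008176640000 and 8^n = 1152921504606846976, so 2432902008176640000 > 1152921504606846976.

n = 20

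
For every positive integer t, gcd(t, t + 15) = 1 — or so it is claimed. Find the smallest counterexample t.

Check each positive integer t in order until gcd(t, t + 15) > 1.
t = 1: gcd(1, 16) = 1.
t = 2: gcd(2, 17) = 1.
t = 3: gcd(3, 18) = 3.
Hence t = 3 is a counterexample.

t = 3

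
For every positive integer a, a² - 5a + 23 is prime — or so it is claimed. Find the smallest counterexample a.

For a = 1, 2, 3, 4, …, 16, 17, 18 the conclusion holds.
a = 19: a² - 5a + 23 = 289 = 17 × 17, composite.

a = 19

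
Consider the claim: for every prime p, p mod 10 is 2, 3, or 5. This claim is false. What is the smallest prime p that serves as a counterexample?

p = 7

For p = 2, 3, 5 the conclusion holds.
p = 7: 7 mod 10 = 7 — not in {2, 3, 5}.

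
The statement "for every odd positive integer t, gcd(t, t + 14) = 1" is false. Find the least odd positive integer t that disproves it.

A counterexample is any odd positive integer t such that gcd(t, t + 14) > 1; we check each in order.
For t = 1, 3, 5 the conclusion holds.
t = 7: gcd(7, 21) = 7.
Thus t = 7 disproves the claim, and no smaller t works.

t = 7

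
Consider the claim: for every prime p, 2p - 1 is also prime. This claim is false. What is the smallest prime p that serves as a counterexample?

p = 5

We need the least prime p for which 2p - 1 is not prime.
For p = 2, 3 the conclusion holds.
p = 5: 2p - 1 = 9 = 3 × 3, not prime.
So p = 5 is the smallest counterexample.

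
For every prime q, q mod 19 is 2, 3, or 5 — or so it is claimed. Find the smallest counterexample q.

q = 7

A counterexample is any prime q such that the claim fails; we check each in order.
q = 2: 2 mod 19 = 2.
q = 3: 3 mod 19 = 3.
q = 5: 5 mod 19 = 5.
q = 7: 7 mod 19 = 7 — not in {2, 3, 5}.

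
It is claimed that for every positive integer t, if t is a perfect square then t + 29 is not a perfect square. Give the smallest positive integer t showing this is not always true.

A counterexample is any positive integer t such that t is a perfect square but t + 29 is a perfect square; we check each in order.
The first 13 eligible values, up to t = 169, all satisfy the conclusion.
t = 196: 196 = 14² and 196 + 29 = 225 = 15².

t = 196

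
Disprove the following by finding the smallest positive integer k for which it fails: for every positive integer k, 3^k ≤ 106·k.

Check each positive integer k in order until 3^k > 106·k.
k = 1: 3^k = 3 and 106·k = 106, so 3 ≤ 106.
k = 2: 3^k = 9 and 106·k = 212, so 9 ≤ 212.
k = 3: 3^k = 27 and 106·k = 318, so 27 ≤ 318.
k = 4: 3^k = 81 and 106·k = 424, so 81 ≤ 424.
k = 5: 3^k = 243 and 106·k = 530, so 243 ≤ 530.
k = 6: 3^k = 729 and 106·k = 636, so 729 > 636.

k = 6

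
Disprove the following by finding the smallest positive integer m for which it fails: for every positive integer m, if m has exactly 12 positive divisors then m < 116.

m = 126

Check each positive integer m in order until m has exactly 12 positive divisors but the claim fails.
m = 60: τ(60) = 12; 60 < 116.
m = 72: τ(72) = 12; 72 < 116.
m = 84: τ(84) = 12; 84 < 116.
m = 90: τ(90) = 12; 90 < 116.
m = 96: τ(96) = 12; 96 < 116.
m = 108: τ(108) = 12; 108 < 116.
m = 126: τ(126) = 12; 126 ≥ 116.
So m = 126 is the smallest counterexample.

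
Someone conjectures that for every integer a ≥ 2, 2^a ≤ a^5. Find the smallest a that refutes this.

a = 23

We need the least integer a ≥ 2 for which 2^a > a^5.
The first 21 eligible values, up to a = 22, all satisfy the conclusion.
a = 23: 2^a = 8388608 and a^5 = 6436343, so 8388608 > 6436343.
Hence a = 23 is a counterexample.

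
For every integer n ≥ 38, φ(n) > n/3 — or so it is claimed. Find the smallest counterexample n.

Check each integer n ≥ 38 in order until the claim fails.
The first 4 eligible values, up to n = 41, all satisfy the conclusion.
n = 42: φ(42) = 12 and 42/3 = 14, so φ(42) ≤ 42/3.
So n = 42 is the smallest counterexample.

n = 42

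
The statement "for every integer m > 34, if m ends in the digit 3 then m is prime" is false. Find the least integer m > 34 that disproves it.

m = 43: 43 ends in 3 and is prime.
m = 53: 53 ends in 3 and is prime.
m = 63: 63 ends in 3; 63 = 3 × 21, composite.
Hence m = 63 is a counterexample.

m = 63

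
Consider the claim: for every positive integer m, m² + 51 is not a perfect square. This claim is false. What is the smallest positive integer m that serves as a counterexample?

We need the least positive integer m for which m² + 51 is a perfect square.
m = 1: 1² + 51 = 52, not a perfect square.
m = 2: 2² + 51 = 55, not a perfect square.
m = 3: 3² + 51 = 60, not a perfect square.
m = 4: 4² + 51 = 67, not a perfect square.
m = 5: 5² + 51 = 76, not a perfect square.
m = 6: 6² + 51 = 87, not a perfect square.
m = 7: 7² + 51 = 100 = 10², a perfect square.

m = 7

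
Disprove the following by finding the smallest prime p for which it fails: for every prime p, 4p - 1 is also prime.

p = 7

Check each prime p in order until 4p - 1 is not prime.
For p = 2, 3, 5 the conclusion holds.
p = 7: 4p - 1 = 27 = 3 × 9, not prime.
Hence p = 7 is a counterexample.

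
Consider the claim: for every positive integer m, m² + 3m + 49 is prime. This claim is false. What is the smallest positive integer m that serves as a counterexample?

A counterexample is any positive integer m such that m² + 3m + 49 is not prime; we check each in order.
m = 1: m² + 3m + 49 = 53, prime.
m = 2: m² + 3m + 49 = 59, prime.
m = 3: m² + 3m + 49 = 67, prime.
m = 4: m² + 3m + 49 = 77 = 7 × 11, composite.
So m = 4 is the smallest counterexample.

m = 4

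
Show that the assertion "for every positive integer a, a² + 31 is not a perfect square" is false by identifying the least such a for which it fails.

a = 15

For a = 1, 2, 3, 4, …, 12, 13, 14 the conclusion holds.
a = 15: 15² + 31 = 256 = 16², a perfect square.
So a = 15 is the smallest counterexample.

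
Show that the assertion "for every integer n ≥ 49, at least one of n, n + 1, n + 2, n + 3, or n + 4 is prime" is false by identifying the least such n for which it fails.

Check each integer n ≥ 49 in order until n, n + 1, n + 2, n + 3, n + 4 are all composite.
n = 49: 53 is prime.
n = 50: 53 is prime.
n = 51: 53 is prime.
n = 52: 53 is prime.
n = 53: 53 is prime.
n = 54: 54 = 2 × 27; 55 = 5 × 11; 56 = 2 × 28; 57 = 3 × 19; 58 = 2 × 29 — all composite.

n = 54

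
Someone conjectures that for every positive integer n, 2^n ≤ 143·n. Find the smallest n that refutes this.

Check each positive integer n in order until 2^n > 143·n.
The first 10 eligible values, up to n = 10, all satisfy the conclusion.
n = 11: 2^n = 2048 and 143·n = 1573, so 2048 > 1573.

n = 11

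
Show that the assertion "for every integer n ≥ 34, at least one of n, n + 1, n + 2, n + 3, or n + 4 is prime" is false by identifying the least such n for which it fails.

n = 48

A counterexample is any integer n ≥ 34 such that n, n + 1, n + 2, n + 3, n + 4 are all composite; we check each in order.
The first 14 eligible values, up to n = 47, all satisfy the conclusion.
n = 48: 48 = 2 × 24; 49 = 7 × 7; 50 = 2 × 25; 51 = 3 × 17; 52 = 2 × 26 — all composite.
So n = 48 is the smallest counterexample.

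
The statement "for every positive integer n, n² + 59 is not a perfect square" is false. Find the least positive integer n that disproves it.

A counterexample is any positive integer n such that n² + 59 is a perfect square; we check each in order.
For n = 1, 2, 3, 4, …, 26, 27, 28 the conclusion holds.
n = 29: 29² + 59 = 900 = 30², a perfect square.
Hence n = 29 is a counterexample.

n = 29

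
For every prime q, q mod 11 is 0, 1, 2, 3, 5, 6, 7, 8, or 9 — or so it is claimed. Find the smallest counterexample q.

A counterexample is any prime q such that the claim fails; we check each in order.
For q = 2, 3, 5, 7, …, 23, 29, 31 the conclusion holds.
q = 37: 37 mod 11 = 4 — not in {0, 1, 2, 3, 5, 6, 7, 8, 9}.
Hence q = 37 is a counterexample.

q = 37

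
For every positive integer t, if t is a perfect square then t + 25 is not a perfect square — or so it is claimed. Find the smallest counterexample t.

A counterexample is any positive integer t such that t is a perfect square but t + 25 is a perfect square; we check each in order.
For t = 1, 4, 9, 16, …, 81, 100, 121 the conclusion holds.
t = 144: 144 = 12² and 144 + 25 = 169 = 13².
So t = 144 is the smallest counterexample.

t = 144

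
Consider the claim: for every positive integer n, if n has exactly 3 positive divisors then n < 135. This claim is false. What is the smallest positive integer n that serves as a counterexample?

Check each positive integer n in order until n has exactly 3 positive divisors but the claim fails.
n = 4: τ(4) = 3; 4 < 135.
n = 9: τ(9) = 3; 9 < 135.
n = 25: τ(25) = 3; 25 < 135.
n = 49: τ(49) = 3; 49 < 135.
n = 121: τ(121) = 3; 121 < 135.
n = 169: τ(169) = 3; 169 ≥ 135.
Hence n = 169 is a counterexample.

n = 169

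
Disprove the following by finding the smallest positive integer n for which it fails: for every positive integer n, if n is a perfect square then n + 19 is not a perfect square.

n = 81

Check each positive integer n in order until n is a perfect square but n + 19 is a perfect square.
n = 1: 1 + 19 = 20, not a perfect square.
n = 4: 4 + 19 = 23, not a perfect square.
n = 9: 9 + 19 = 28, not a perfect square.
n = 16: 16 + 19 = 35, not a perfect square.
n = 25: 25 + 19 = 44, not a perfect square.
n = 36: 36 + 19 = 55, not a perfect square.
n = 49: 49 + 19 = 68, not a perfect square.
n = 64: 64 + 19 = 83, not a perfect square.
n = 81: 81 = 9² and 81 + 19 = 100 = 10².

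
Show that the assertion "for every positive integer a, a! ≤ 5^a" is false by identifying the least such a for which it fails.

a = 12

The first 11 eligible values, up to a = 11, all satisfy the conclusion.
a = 12: a! = 479001600 and 5^a = 244140625, so 479001600 > 244140625.
Thus a = 12 disproves the claim, and no smaller a works.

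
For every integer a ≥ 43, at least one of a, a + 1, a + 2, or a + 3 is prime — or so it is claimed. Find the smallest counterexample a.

a = 48

A counterexample is any integer a ≥ 43 such that a, a + 1, a + 2, a + 3 are all composite; we check each in order.
The first 5 eligible values, up to a = 47, all satisfy the conclusion.
a = 48: 48 = 2 × 24; 49 = 7 × 7; 50 = 2 × 25; 51 = 3 × 17 — all composite.
Thus a = 48 disproves the claim, and no smaller a works.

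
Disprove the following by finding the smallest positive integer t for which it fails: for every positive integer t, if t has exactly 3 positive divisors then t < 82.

t = 121

Check each positive integer t in order until t has exactly 3 positive divisors but the claim fails.
The first 4 eligible values, up to t = 49, all satisfy the conclusion.
t = 121: τ(121) = 3; 121 ≥ 82.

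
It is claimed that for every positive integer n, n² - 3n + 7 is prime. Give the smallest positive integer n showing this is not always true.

n = 6

Check each positive integer n in order until n² - 3n + 7 is not prime.
The first 5 eligible values, up to n = 5, all satisfy the conclusion.
n = 6: n² - 3n + 7 = 25 = 5 × 5, composite.
Hence n = 6 is a counterexample.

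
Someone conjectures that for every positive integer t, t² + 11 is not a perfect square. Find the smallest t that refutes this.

t = 5

The first 4 eligible values, up to t = 4, all satisfy the conclusion.
t = 5: 5² + 11 = 36 = 6², a perfect square.
So t = 5 is the smallest counterexample.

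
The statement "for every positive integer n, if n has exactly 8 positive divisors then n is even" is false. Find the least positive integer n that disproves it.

n = 105

For n = 24, 30, 40, 42, …, 88, 102, 104 the conclusion holds.
n = 105: divisors of 105: 1, 3, 5, 7, 15, 21, 35, 105; 105 is odd.
So n = 105 is the smallest counterexample.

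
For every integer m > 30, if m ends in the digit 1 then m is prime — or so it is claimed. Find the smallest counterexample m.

m = 51

A counterexample is any integer m > 30 such that m ends in the digit 1 but m is not prime; we check each in order.
For m = 31, 41 the conclusion holds.
m = 51: 51 ends in 1; 51 = 3 × 17, composite.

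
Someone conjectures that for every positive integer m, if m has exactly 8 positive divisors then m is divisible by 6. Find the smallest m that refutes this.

Check each positive integer m in order until m has exactly 8 positive divisors but m is not divisible by 6.
m = 24: τ(24) = 8; 24 mod 6 = 0.
m = 30: τ(30) = 8; 30 mod 6 = 0.
m = 40: τ(40) = 8; 40 mod 6 = 4.
Hence m = 40 is a counterexample.

m = 40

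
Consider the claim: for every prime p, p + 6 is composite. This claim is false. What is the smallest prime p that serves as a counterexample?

We need the least prime p for which p + 6 is prime.
For p = 2, 3 the conclusion holds.
p = 5: p + 6 = 11, prime — not composite.
Hence p = 5 is a counterexample.

p = 5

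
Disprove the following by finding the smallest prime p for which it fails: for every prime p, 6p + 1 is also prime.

p = 19

A counterexample is any prime p such that 6p + 1 is not prime; we check each in order.
The first 7 eligible values, up to p = 17, all satisfy the conclusion.
p = 19: 6p + 1 = 115 = 5 × 23, not prime.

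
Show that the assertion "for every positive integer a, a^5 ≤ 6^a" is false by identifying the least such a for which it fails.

a = 3

A counterexample is any positive integer a such that a^5 > 6^a; we check each in order.
a = 1: a^5 = 1 and 6^a = 6, so 1 ≤ 6.
a = 2: a^5 = 32 and 6^a = 36, so 32 ≤ 36.
a = 3: a^5 = 243 and 6^a = 216, so 243 > 216.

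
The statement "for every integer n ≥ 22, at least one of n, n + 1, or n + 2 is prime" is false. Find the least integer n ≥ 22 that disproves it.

We need the least integer n ≥ 22 for which n, n + 1, n + 2 are all composite.
n = 22: 23 is prime.
n = 23: 23 is prime.
n = 24: 24 = 2 × 12; 25 = 5 × 5; 26 = 2 × 13 — all composite.
So n = 24 is the smallest counterexample.

n = 24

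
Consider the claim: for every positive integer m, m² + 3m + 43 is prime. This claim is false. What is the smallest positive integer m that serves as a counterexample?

m = 39

We need the least positive integer m for which m² + 3m + 43 is not prime.
For m = 1, 2, 3, 4, …, 36, 37, 38 the conclusion holds.
m = 39: m² + 3m + 43 = 1681 = 41 × 41, composite.
So m = 39 is the smallest counterexample.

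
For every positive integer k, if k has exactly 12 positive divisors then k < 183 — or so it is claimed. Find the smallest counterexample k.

k = 198

Check each positive integer k in order until k has exactly 12 positive divisors but the claim fails.
The first 12 eligible values, up to k = 160, all satisfy the conclusion.
k = 198: τ(198) = 12; 198 ≥ 183.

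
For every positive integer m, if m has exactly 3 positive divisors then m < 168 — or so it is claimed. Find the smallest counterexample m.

m = 169

A counterexample is any positive integer m such that m has exactly 3 positive divisors but the claim fails; we check each in order.
The first 5 eligible values, up to m = 121, all satisfy the conclusion.
m = 169: τ(169) = 3; 169 ≥ 168.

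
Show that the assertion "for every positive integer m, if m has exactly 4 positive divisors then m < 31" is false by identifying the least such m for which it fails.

m = 33

A counterexample is any positive integer m such that m has exactly 4 positive divisors but the claim fails; we check each in order.
For m = 6, 8, 10, 14, 15, 21, 22, 26, 27 the conclusion holds.
m = 33: τ(33) = 4; 33 ≥ 31.
Thus m = 33 disproves the claim, and no smaller m works.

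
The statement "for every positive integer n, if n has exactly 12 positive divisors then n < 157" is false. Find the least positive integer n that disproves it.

We need the least positive integer n for which n has exactly 12 positive divisors but the claim fails.
The first 11 eligible values, up to n = 156, all satisfy the conclusion.
n = 160: τ(160) = 12; 160 ≥ 157.
Hence n = 160 is a counterexample.

n = 160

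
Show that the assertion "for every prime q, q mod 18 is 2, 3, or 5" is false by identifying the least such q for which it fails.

Check each prime q in order until the claim fails.
For q = 2, 3, 5 the conclusion holds.
q = 7: 7 mod 18 = 7 — not in {2, 3, 5}.
So q = 7 is the smallest counterexample.

q = 7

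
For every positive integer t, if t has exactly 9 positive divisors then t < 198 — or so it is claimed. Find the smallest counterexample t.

A counterexample is any positive integer t such that t has exactly 9 positive divisors but the claim fails; we check each in order.
For t = 36, 100, 196 the conclusion holds.
t = 225: τ(225) = 9; 225 ≥ 198.
Thus t = 225 disproves the claim, and no smaller t works.

t = 225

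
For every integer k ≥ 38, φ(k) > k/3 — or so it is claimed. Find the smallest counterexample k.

k = 42

Check each integer k ≥ 38 in order until the claim fails.
For k = 38, 39, 40, 41 the conclusion holds.
k = 42: φ(42) = 12 and 42/3 = 14, so φ(42) ≤ 42/3.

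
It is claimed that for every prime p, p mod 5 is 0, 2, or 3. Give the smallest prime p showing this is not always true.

The first 4 eligible values, up to p = 7, all satisfy the conclusion.
p = 11: 11 mod 5 = 1 — not in {0, 2, 3}.
So p = 11 is the smallest counterexample.

p = 11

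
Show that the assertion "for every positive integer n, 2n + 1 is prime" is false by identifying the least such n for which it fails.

n = 4

A counterexample is any positive integer n such that 2n + 1 is not prime; we check each in order.
n = 1: 2n + 1 = 3, prime.
n = 2: 2n + 1 = 5, prime.
n = 3: 2n + 1 = 7, prime.
n = 4: 2n + 1 = 9 = 3 × 3, composite.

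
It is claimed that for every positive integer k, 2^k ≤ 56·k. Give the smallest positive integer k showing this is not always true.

The first 8 eligible values, up to k = 8, all satisfy the conclusion.
k = 9: 2^k = 512 and 56·k = 504, so 512 > 504.

k = 9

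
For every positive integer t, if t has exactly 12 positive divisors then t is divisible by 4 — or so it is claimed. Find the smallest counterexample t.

Check each positive integer t in order until t has exactly 12 positive divisors but t is not divisible by 4.
t = 60: τ(60) = 12; 60 mod 4 = 0.
t = 72: τ(72) = 12; 72 mod 4 = 0.
t = 84: τ(84) = 12; 84 mod 4 = 0.
t = 90: τ(90) = 12; 90 mod 4 = 2.
Thus t = 90 disproves the claim, and no smaller t works.

t = 90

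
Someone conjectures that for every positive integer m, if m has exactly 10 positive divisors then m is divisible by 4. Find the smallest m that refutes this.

m = 162

Check each positive integer m in order until m has exactly 10 positive divisors but m is not divisible by 4.
m = 48: τ(48) = 10; 48 mod 4 = 0.
m = 80: τ(80) = 10; 80 mod 4 = 0.
m = 112: τ(112) = 10; 112 mod 4 = 0.
m = 162: τ(162) = 10; 162 mod 4 = 2.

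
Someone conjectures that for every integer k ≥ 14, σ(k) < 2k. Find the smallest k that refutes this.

Check each integer k ≥ 14 in order until the claim fails.
k = 14: σ(14) = 24; 24 < 28.
k = 15: σ(15) = 24; 24 < 30.
k = 16: σ(16) = 31; 31 < 32.
k = 17: σ(17) = 18; 18 < 34.
k = 18: σ(18) = 39; 39 ≥ 36.
So k = 18 is the smallest counterexample.

k = 18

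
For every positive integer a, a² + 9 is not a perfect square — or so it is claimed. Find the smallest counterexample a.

a = 4

We need the least positive integer a for which a² + 9 is a perfect square.
For a = 1, 2, 3 the conclusion holds.
a = 4: 4² + 9 = 25 = 5², a perfect square.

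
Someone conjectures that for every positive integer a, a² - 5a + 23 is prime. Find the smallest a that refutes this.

a = 19

Check each positive integer a in order until a² - 5a + 23 is not prime.
For a = 1, 2, 3, 4, …, 16, 17, 18 the conclusion holds.
a = 19: a² - 5a + 23 = 289 = 17 × 17, composite.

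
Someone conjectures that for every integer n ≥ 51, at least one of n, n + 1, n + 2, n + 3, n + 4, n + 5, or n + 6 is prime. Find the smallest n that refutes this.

n = 90

Check each integer n ≥ 51 in order until n, n + 1, n + 2, n + 3, n + 4, n + 5, n + 6 are all composite.
For n = 51, 52, 53, 54, …, 87, 88, 89 the conclusion holds.
n = 90: 90 = 2 × 45; 91 = 7 × 13; 92 = 2 × 46; 93 = 3 × 31; 94 = 2 × 47; 95 = 5 × 19; 96 = 2 × 48 — all composite.
So n = 90 is the smallest counterexample.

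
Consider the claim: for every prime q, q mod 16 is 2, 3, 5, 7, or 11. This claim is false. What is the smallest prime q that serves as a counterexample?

Check each prime q in order until the claim fails.
For q = 2, 3, 5, 7, 11 the conclusion holds.
q = 13: 13 mod 16 = 13 — not in {2, 3, 5, 7, 11}.
Hence q = 13 is a counterexample.

q = 13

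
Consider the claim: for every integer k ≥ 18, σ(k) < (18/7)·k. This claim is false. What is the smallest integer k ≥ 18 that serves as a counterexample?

A counterexample is any integer k ≥ 18 such that the claim fails; we check each in order.
The first 30 eligible values, up to k = 47, all satisfy the conclusion.
k = 48: σ(48) = 124; 124 ≥ 864/7.
Hence k = 48 is a counterexample.

k = 48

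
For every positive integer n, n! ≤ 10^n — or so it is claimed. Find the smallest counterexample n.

Check each positive integer n in order until n! > 10^n.
For n = 1, 2, 3, 4, …, 22, 23, 24 the conclusion holds.
n = 25: n! = 15511210043330985984000000 and 10^n = 10000000000000000000000000, so 15511210043330985984000000 > 10000000000000000000000000.

n = 25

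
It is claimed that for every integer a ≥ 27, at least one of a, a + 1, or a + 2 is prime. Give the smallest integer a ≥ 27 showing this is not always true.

a = 27: 29 is prime.
a = 28: 29 is prime.
a = 29: 29 is prime.
a = 30: 31 is prime.
a = 31: 31 is prime.
a = 32: 32 = 2 × 16; 33 = 3 × 11; 34 = 2 × 17 — all composite.
Thus a = 32 disproves the claim, and no smaller a works.

a = 32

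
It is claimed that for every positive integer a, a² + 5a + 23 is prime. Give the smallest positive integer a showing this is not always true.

a = 14

We need the least positive integer a for which a² + 5a + 23 is not prime.
For a = 1, 2, 3, 4, …, 11, 12, 13 the conclusion holds.
a = 14: a² + 5a + 23 = 289 = 17 × 17, composite.
So a = 14 is the smallest counterexample.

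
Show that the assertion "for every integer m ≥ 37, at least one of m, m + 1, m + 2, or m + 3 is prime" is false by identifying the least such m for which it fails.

A counterexample is any integer m ≥ 37 such that m, m + 1, m + 2, m + 3 are all composite; we check each in order.
The first 11 eligible values, up to m = 47, all satisfy the conclusion.
m = 48: 48 = 2 × 24; 49 = 7 × 7; 50 = 2 × 25; 51 = 3 × 17 — all composite.

m = 48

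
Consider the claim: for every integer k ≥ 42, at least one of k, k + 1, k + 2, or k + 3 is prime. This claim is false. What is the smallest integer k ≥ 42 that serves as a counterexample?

We need the least integer k ≥ 42 for which k, k + 1, k + 2, k + 3 are all composite.
k = 42: 43 is prime.
k = 43: 43 is prime.
k = 44: 47 is prime.
k = 45: 47 is prime.
k = 46: 47 is prime.
k = 47: 47 is prime.
k = 48: 48 = 2 × 24; 49 = 7 × 7; 50 = 2 × 25; 51 = 3 × 17 — all composite.

k = 48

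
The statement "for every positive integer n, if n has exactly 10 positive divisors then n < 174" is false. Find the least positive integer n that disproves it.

A counterexample is any positive integer n such that n has exactly 10 positive divisors but the claim fails; we check each in order.
For n = 48, 80, 112, 162 the conclusion holds.
n = 176: τ(176) = 10; 176 ≥ 174.

n = 176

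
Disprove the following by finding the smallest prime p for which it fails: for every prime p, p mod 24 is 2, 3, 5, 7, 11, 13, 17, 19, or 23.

For p = 2, 3, 5, 7, …, 61, 67, 71 the conclusion holds.
p = 73: 73 mod 24 = 1 — not in {2, 3, 5, 7, 11, 13, 17, 19, 23}.
So p = 73 is the smallest counterexample.

p = 73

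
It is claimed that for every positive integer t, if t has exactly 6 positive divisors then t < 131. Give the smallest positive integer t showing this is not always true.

t = 147

For t = 12, 18, 20, 28, …, 116, 117, 124 the conclusion holds.
t = 147: τ(147) = 6; 147 ≥ 131.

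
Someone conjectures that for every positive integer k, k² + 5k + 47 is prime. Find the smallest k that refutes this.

For k = 1, 2, 3, 4, …, 35, 36, 37 the conclusion holds.
k = 38: k² + 5k + 47 = 1681 = 41 × 41, composite.
Hence k = 38 is a counterexample.

k = 38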